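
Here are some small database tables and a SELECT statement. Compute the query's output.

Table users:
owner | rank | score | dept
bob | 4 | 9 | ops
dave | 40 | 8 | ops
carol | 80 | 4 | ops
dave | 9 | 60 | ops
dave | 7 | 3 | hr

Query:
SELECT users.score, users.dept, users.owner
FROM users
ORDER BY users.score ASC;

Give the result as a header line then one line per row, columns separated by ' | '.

== RESULT ==
users.score | users.dept | users.owner
3 | hr | dave
4 | ops | carol
8 | ops | dave
9 | ops | bob
60 | ops | dave

Derivation:
After SELECT (5 rows):
users.score | users.dept | users.owner
9 | ops | bob
8 | ops | dave
4 | ops | carol
60 | ops | dave
3 | hr | dave
After ORDER BY (5 rows):
users.score | users.dept | users.owner
3 | hr | dave
4 | ops | carol
8 | ops | dave
9 | ops | bob
60 | ops | dave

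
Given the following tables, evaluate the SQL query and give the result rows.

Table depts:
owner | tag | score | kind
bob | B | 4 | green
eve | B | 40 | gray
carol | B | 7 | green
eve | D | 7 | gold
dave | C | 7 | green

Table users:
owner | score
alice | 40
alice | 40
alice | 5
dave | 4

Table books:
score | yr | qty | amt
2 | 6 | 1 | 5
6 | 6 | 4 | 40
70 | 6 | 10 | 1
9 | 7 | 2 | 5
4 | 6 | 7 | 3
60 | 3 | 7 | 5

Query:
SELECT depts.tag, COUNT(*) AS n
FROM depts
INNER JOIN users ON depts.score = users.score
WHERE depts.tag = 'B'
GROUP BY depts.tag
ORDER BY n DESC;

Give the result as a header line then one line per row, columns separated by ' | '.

== RESULT ==
depts.tag | n
B | 3

Derivation:
After JOIN users (3 rows):
depts.owner | depts.tag | depts.score | depts.kind | users.owner | users.score
bob | B | 4 | green | dave | 4
eve | B | 40 | gray | alice | 40
eve | B | 40 | gray | alice | 40
After WHERE (3 rows):
depts.owner | depts.tag | depts.score | depts.kind | users.owner | users.score
bob | B | 4 | green | dave | 4
eve | B | 40 | gray | alice | 40
eve | B | 40 | gray | alice | 40
After GROUP BY (1 rows):
depts.tag | n
B | 3
After ORDER BY (1 rows):
depts.tag | n
B | 3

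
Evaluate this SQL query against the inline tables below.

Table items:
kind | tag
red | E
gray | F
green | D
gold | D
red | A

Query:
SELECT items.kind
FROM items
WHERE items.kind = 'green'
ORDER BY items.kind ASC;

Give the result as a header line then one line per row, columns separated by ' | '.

== RESULT ==
items.kind
green

Derivation:
After WHERE (1 rows):
items.kind | items.tag
green | D
After SELECT (1 rows):
items.kind
green
After ORDER BY (1 rows):
items.kind
green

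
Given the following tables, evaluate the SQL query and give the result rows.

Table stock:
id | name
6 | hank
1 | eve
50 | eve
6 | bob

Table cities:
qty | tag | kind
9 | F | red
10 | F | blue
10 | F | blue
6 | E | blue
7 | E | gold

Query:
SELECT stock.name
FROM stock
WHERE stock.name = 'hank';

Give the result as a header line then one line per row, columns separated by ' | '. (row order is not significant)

After WHERE (1 rows):
stock.id | stock.name
6 | hank
After SELECT (1 rows):
stock.name
hank

== RESULT ==
stock.name
hank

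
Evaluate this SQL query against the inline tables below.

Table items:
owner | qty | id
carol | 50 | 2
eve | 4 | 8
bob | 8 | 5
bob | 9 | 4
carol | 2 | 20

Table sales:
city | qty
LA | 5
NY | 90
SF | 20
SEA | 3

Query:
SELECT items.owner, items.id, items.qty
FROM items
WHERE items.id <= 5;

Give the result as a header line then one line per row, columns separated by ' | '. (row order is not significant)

After WHERE (3 rows):
items.owner | items.qty | items.id
carol | 50 | 2
bob | 8 | 5
bob | 9 | 4
After SELECT (3 rows):
items.owner | items.id | items.qty
carol | 2 | 50
bob | 5 | 8
bob | 4 | 9

== RESULT ==
items.owner | items.id | items.qty
carol | 2 | 50
bob | 5 | 8
bob | 4 | 9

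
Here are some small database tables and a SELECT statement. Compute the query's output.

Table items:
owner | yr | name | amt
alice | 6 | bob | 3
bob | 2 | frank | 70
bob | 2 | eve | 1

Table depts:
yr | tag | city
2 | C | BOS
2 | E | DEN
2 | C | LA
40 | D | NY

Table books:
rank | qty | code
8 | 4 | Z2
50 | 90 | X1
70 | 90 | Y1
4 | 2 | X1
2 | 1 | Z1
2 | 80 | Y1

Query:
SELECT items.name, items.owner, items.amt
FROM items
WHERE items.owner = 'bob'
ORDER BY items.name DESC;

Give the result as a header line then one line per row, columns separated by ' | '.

After WHERE (2 rows):
items.owner | items.yr | items.name | items.amt
bob | 2 | frank | 70
bob | 2 | eve | 1
After SELECT (2 rows):
items.name | items.owner | items.amt
frank | bob | 70
eve | bob | 1
After ORDER BY (2 rows):
items.name | items.owner | items.amt
frank | bob | 70
eve | bob | 1

== RESULT ==
items.name | items.owner | items.amt
frank | bob | 70
eve | bob | 1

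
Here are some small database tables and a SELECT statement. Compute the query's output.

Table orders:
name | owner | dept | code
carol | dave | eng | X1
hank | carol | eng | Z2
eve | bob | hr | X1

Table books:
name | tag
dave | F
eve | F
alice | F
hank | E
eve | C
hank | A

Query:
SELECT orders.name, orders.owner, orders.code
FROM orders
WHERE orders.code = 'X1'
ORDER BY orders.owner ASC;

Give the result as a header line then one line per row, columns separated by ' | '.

== RESULT ==
orders.name | orders.owner | orders.code
eve | bob | X1
carol | dave | X1

Derivation:
After WHERE (2 rows):
orders.name | orders.owner | orders.dept | orders.code
carol | dave | eng | X1
eve | bob | hr | X1
After SELECT (2 rows):
orders.name | orders.owner | orders.code
carol | dave | X1
eve | bob | X1
After ORDER BY (2 rows):
orders.name | orders.owner | orders.code
eve | bob | X1
carol | dave | X1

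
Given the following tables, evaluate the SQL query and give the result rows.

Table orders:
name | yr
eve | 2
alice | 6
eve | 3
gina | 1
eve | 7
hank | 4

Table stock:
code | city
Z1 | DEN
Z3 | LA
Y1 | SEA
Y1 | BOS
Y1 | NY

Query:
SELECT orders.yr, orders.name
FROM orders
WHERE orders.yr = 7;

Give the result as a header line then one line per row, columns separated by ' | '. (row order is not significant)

== RESULT ==
orders.yr | orders.name
7 | eve

Derivation:
After WHERE (1 rows):
orders.name | orders.yr
eve | 7
After SELECT (1 rows):
orders.yr | orders.name
7 | eve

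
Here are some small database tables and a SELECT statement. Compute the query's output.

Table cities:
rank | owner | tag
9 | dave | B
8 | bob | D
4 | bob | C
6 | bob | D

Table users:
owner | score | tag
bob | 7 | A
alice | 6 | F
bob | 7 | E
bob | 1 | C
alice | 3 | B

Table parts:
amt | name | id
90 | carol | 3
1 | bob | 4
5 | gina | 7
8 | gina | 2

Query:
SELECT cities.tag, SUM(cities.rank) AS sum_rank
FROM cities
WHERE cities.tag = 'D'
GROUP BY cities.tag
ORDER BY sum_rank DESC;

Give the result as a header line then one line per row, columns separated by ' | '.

After WHERE (2 rows):
cities.rank | cities.owner | cities.tag
8 | bob | D
6 | bob | D
After GROUP BY (1 rows):
cities.tag | sum_rank
D | 14
After ORDER BY (1 rows):
cities.tag | sum_rank
D | 14

== RESULT ==
cities.tag | sum_rank
D | 14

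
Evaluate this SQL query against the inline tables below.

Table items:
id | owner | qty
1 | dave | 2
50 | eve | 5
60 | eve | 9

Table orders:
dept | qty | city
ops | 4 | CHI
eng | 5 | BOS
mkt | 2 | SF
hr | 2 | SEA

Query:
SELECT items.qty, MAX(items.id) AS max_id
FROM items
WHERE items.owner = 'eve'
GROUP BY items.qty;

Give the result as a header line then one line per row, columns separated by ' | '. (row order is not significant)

After WHERE (2 rows):
items.id | items.owner | items.qty
50 | eve | 5
60 | eve | 9
After GROUP BY (2 rows):
items.qty | max_id
5 | 50
9 | 60

== RESULT ==
items.qty | max_id
5 | 50
9 | 60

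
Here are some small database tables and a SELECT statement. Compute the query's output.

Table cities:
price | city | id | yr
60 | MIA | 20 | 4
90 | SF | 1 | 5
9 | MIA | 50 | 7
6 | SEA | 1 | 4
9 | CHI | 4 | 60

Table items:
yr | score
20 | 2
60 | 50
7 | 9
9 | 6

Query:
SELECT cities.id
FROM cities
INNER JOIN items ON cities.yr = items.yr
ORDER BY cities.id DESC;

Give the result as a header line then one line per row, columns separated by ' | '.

== RESULT ==
cities.id
50
4

Derivation:
After JOIN items (2 rows):
cities.price | cities.city | cities.id | cities.yr | items.yr | items.score
9 | MIA | 50 | 7 | 7 | 9
9 | CHI | 4 | 60 | 60 | 50
After SELECT (2 rows):
cities.id
50
4
After ORDER BY (2 rows):
cities.id
50
4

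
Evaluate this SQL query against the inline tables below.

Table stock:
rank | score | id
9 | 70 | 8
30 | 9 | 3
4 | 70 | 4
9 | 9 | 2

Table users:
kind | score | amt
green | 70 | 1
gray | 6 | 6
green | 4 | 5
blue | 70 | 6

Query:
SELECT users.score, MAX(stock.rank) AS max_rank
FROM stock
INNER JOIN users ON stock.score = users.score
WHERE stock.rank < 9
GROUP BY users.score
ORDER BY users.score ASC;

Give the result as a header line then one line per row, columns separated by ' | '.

== RESULT ==
users.score | max_rank
70 | 4

Derivation:
After JOIN users (4 rows):
stock.rank | stock.score | stock.id | users.kind | users.score | users.amt
9 | 70 | 8 | green | 70 | 1
9 | 70 | 8 | blue | 70 | 6
4 | 70 | 4 | green | 70 | 1
4 | 70 | 4 | blue | 70 | 6
After WHERE (2 rows):
stock.rank | stock.score | stock.id | users.kind | users.score | users.amt
4 | 70 | 4 | green | 70 | 1
4 | 70 | 4 | blue | 70 | 6
After GROUP BY (1 rows):
users.score | max_rank
70 | 4
After ORDER BY (1 rows):
users.score | max_rank
70 | 4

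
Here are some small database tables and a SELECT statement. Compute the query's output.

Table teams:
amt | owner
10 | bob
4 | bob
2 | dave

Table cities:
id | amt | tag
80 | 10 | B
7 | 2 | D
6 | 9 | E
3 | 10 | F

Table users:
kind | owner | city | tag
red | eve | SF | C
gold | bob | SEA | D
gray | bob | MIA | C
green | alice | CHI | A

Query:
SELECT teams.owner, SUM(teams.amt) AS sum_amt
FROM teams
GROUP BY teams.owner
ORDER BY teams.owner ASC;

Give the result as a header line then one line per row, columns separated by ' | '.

After GROUP BY (2 rows):
teams.owner | sum_amt
bob | 14
dave | 2
After ORDER BY (2 rows):
teams.owner | sum_amt
bob | 14
dave | 2

== RESULT ==
teams.owner | sum_amt
bob | 14
dave | 2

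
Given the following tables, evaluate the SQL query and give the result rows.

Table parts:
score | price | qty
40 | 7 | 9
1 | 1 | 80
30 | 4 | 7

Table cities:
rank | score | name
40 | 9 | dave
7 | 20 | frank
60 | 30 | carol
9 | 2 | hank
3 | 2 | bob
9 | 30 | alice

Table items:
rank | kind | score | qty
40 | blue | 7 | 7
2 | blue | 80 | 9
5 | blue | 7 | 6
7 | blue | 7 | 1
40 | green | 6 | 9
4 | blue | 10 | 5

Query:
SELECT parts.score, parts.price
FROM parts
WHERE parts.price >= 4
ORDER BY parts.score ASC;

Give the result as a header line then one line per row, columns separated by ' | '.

After WHERE (2 rows):
parts.score | parts.price | parts.qty
40 | 7 | 9
30 | 4 | 7
After SELECT (2 rows):
parts.score | parts.price
40 | 7
30 | 4
After ORDER BY (2 rows):
parts.score | parts.price
30 | 4
40 | 7

== RESULT ==
parts.score | parts.price
30 | 4
40 | 7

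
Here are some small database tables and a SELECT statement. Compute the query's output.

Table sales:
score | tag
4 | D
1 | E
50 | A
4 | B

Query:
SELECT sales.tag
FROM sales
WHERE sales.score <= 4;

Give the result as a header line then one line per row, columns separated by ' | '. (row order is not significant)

After WHERE (3 rows):
sales.score | sales.tag
4 | D
1 | E
4 | B
After SELECT (3 rows):
sales.tag
D
E
B

== RESULT ==
sales.tag
D
E
B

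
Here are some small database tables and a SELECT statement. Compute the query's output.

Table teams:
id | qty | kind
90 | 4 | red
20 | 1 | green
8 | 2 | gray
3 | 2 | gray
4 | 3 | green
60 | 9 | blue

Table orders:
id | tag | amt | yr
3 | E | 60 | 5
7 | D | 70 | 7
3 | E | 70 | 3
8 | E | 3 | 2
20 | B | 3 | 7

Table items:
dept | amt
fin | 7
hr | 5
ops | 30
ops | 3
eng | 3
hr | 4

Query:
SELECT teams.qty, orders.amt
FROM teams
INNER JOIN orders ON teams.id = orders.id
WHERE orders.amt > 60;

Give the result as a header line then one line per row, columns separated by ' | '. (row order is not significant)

After JOIN orders (4 rows):
teams.id | teams.qty | teams.kind | orders.id | orders.tag | orders.amt | orders.yr
20 | 1 | green | 20 | B | 3 | 7
8 | 2 | gray | 8 | E | 3 | 2
3 | 2 | gray | 3 | E | 60 | 5
3 | 2 | gray | 3 | E | 70 | 3
After WHERE (1 rows):
teams.id | teams.qty | teams.kind | orders.id | orders.tag | orders.amt | orders.yr
3 | 2 | gray | 3 | E | 70 | 3
After SELECT (1 rows):
teams.qty | orders.amt
2 | 70

== RESULT ==
teams.qty | orders.amt
2 | 70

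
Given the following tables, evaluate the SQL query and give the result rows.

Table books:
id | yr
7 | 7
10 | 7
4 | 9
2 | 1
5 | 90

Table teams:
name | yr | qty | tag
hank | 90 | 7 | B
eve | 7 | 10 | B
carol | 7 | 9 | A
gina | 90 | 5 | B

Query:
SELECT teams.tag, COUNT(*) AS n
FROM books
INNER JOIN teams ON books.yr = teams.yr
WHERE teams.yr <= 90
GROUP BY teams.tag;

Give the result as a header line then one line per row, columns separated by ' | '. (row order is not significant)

== RESULT ==
teams.tag | n
B | 4
A | 2

Derivation:
After JOIN teams (6 rows):
books.id | books.yr | teams.name | teams.yr | teams.qty | teams.tag
7 | 7 | eve | 7 | 10 | B
7 | 7 | carol | 7 | 9 | A
10 | 7 | eve | 7 | 10 | B
10 | 7 | carol | 7 | 9 | A
5 | 90 | hank | 90 | 7 | B
5 | 90 | gina | 90 | 5 | B
After WHERE (6 rows):
books.id | books.yr | teams.name | teams.yr | teams.qty | teams.tag
7 | 7 | eve | 7 | 10 | B
7 | 7 | carol | 7 | 9 | A
10 | 7 | eve | 7 | 10 | B
10 | 7 | carol | 7 | 9 | A
5 | 90 | hank | 90 | 7 | B
5 | 90 | gina | 90 | 5 | B
After GROUP BY (2 rows):
teams.tag | n
B | 4
A | 2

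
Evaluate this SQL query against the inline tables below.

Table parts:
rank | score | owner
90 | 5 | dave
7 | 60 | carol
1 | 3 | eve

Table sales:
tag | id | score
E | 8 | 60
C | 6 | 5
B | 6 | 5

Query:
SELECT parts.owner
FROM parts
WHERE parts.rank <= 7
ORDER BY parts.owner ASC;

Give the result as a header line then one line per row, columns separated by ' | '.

After WHERE (2 rows):
parts.rank | parts.score | parts.owner
7 | 60 | carol
1 | 3 | eve
After SELECT (2 rows):
parts.owner
carol
eve
After ORDER BY (2 rows):
parts.owner
carol
eve

== RESULT ==
parts.owner
carol
eve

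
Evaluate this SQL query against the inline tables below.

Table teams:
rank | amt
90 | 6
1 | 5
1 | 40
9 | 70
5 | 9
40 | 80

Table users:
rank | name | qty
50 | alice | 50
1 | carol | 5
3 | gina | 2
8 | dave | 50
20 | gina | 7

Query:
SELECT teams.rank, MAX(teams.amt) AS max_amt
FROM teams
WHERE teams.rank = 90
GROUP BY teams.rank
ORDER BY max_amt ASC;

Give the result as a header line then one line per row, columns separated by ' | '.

After WHERE (1 rows):
teams.rank | teams.amt
90 | 6
After GROUP BY (1 rows):
teams.rank | max_amt
90 | 6
After ORDER BY (1 rows):
teams.rank | max_amt
90 | 6

== RESULT ==
teams.rank | max_amt
90 | 6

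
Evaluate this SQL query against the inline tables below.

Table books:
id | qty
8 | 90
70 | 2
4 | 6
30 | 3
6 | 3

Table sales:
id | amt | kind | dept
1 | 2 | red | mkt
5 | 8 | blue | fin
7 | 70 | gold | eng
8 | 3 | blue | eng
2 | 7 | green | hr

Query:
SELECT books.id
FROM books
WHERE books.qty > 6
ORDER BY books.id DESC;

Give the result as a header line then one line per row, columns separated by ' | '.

After WHERE (1 rows):
books.id | books.qty
8 | 90
After SELECT (1 rows):
books.id
8
After ORDER BY (1 rows):
books.id
8

== RESULT ==
books.id
8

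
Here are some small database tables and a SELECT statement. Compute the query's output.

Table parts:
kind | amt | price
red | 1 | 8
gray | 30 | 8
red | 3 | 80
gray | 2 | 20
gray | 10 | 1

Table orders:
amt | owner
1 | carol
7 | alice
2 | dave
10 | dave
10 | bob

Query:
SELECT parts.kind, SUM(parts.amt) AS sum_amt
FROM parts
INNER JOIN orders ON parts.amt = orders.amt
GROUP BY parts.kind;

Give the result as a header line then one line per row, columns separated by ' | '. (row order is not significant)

After JOIN orders (4 rows):
parts.kind | parts.amt | parts.price | orders.amt | orders.owner
red | 1 | 8 | 1 | carol
gray | 2 | 20 | 2 | dave
gray | 10 | 1 | 10 | dave
gray | 10 | 1 | 10 | bob
After GROUP BY (2 rows):
parts.kind | sum_amt
red | 1
gray | 22

== RESULT ==
parts.kind | sum_amt
red | 1
gray | 22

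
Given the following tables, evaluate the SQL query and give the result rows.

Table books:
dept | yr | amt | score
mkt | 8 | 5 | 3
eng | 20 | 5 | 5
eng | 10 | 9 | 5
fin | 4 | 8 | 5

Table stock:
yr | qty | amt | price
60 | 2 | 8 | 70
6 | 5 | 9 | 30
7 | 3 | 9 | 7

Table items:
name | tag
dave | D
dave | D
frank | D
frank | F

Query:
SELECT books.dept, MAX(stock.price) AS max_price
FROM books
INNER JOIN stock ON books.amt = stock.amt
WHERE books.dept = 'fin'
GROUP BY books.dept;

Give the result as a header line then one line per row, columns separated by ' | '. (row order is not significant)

After JOIN stock (3 rows):
books.dept | books.yr | books.amt | books.score | stock.yr | stock.qty | stock.amt | stock.price
eng | 10 | 9 | 5 | 6 | 5 | 9 | 30
eng | 10 | 9 | 5 | 7 | 3 | 9 | 7
fin | 4 | 8 | 5 | 60 | 2 | 8 | 70
After WHERE (1 rows):
books.dept | books.yr | books.amt | books.score | stock.yr | stock.qty | stock.amt | stock.price
fin | 4 | 8 | 5 | 60 | 2 | 8 | 70
After GROUP BY (1 rows):
books.dept | max_price
fin | 70

== RESULT ==
books.dept | max_price
fin | 70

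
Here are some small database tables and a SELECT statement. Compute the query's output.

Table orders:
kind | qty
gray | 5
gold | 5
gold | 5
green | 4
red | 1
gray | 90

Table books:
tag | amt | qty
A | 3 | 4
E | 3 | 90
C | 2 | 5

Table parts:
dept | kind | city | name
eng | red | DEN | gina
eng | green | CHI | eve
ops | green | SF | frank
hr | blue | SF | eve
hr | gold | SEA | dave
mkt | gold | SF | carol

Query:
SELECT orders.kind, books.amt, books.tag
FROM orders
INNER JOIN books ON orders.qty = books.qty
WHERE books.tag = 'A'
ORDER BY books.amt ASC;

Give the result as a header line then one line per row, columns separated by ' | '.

After JOIN books (5 rows):
orders.kind | orders.qty | books.tag | books.amt | books.qty
gray | 5 | C | 2 | 5
gold | 5 | C | 2 | 5
gold | 5 | C | 2 | 5
green | 4 | A | 3 | 4
gray | 90 | E | 3 | 90
After WHERE (1 rows):
orders.kind | orders.qty | books.tag | books.amt | books.qty
green | 4 | A | 3 | 4
After SELECT (1 rows):
orders.kind | books.amt | books.tag
green | 3 | A
After ORDER BY (1 rows):
orders.kind | books.amt | books.tag
green | 3 | A

== RESULT ==
orders.kind | books.amt | books.tag
green | 3 | A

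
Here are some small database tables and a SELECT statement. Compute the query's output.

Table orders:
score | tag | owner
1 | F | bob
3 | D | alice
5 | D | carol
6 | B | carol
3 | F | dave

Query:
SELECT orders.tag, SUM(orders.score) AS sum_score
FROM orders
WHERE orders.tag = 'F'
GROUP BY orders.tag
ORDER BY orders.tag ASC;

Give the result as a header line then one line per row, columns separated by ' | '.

After WHERE (2 rows):
orders.score | orders.tag | orders.owner
1 | F | bob
3 | F | dave
After GROUP BY (1 rows):
orders.tag | sum_score
F | 4
After ORDER BY (1 rows):
orders.tag | sum_score
F | 4

== RESULT ==
orders.tag | sum_score
F | 4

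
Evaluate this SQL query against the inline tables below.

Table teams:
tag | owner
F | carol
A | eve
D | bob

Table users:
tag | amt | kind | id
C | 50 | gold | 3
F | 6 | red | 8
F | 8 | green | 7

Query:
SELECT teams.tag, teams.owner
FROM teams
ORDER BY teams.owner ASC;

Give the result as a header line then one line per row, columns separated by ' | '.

After SELECT (3 rows):
teams.tag | teams.owner
F | carol
A | eve
D | bob
After ORDER BY (3 rows):
teams.tag | teams.owner
D | bob
F | carol
A | eve

== RESULT ==
teams.tag | teams.owner
D | bob
F | carol
A | eve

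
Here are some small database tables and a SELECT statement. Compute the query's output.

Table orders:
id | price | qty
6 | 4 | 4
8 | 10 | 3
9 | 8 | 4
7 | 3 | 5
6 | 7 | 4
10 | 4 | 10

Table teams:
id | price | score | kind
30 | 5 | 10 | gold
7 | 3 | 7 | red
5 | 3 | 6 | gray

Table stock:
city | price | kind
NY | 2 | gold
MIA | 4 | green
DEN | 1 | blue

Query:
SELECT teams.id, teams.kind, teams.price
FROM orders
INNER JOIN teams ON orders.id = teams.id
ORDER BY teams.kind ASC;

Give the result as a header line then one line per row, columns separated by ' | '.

== RESULT ==
teams.id | teams.kind | teams.price
7 | red | 3

Derivation:
After JOIN teams (1 rows):
orders.id | orders.price | orders.qty | teams.id | teams.price | teams.score | teams.kind
7 | 3 | 5 | 7 | 3 | 7 | red
After SELECT (1 rows):
teams.id | teams.kind | teams.price
7 | red | 3
After ORDER BY (1 rows):
teams.id | teams.kind | teams.price
7 | red | 3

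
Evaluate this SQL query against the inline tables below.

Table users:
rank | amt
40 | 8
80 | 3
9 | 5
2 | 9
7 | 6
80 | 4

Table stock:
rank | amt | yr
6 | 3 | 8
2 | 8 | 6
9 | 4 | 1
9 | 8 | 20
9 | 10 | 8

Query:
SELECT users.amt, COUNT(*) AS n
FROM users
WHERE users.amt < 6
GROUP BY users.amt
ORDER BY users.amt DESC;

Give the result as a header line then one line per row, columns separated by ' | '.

After WHERE (3 rows):
users.rank | users.amt
80 | 3
9 | 5
80 | 4
After GROUP BY (3 rows):
users.amt | n
3 | 1
5 | 1
4 | 1
After ORDER BY (3 rows):
users.amt | n
5 | 1
4 | 1
3 | 1

== RESULT ==
users.amt | n
5 | 1
4 | 1
3 | 1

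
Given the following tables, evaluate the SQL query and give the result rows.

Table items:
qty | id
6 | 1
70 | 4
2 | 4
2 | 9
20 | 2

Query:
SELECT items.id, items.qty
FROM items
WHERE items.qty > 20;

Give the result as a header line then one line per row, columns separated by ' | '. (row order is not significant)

== RESULT ==
items.id | items.qty
4 | 70

Derivation:
After WHERE (1 rows):
items.qty | items.id
70 | 4
After SELECT (1 rows):
items.id | items.qty
4 | 70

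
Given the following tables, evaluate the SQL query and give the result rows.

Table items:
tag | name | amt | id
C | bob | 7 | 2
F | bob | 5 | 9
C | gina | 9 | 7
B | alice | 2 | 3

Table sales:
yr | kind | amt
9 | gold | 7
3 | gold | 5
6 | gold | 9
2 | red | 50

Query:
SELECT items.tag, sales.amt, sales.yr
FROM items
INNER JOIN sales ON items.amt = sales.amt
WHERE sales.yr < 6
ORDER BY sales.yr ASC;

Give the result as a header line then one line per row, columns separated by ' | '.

After JOIN sales (3 rows):
items.tag | items.name | items.amt | items.id | sales.yr | sales.kind | sales.amt
C | bob | 7 | 2 | 9 | gold | 7
F | bob | 5 | 9 | 3 | gold | 5
C | gina | 9 | 7 | 6 | gold | 9
After WHERE (1 rows):
items.tag | items.name | items.amt | items.id | sales.yr | sales.kind | sales.amt
F | bob | 5 | 9 | 3 | gold | 5
After SELECT (1 rows):
items.tag | sales.amt | sales.yr
F | 5 | 3
After ORDER BY (1 rows):
items.tag | sales.amt | sales.yr
F | 5 | 3

== RESULT ==
items.tag | sales.amt | sales.yr
F | 5 | 3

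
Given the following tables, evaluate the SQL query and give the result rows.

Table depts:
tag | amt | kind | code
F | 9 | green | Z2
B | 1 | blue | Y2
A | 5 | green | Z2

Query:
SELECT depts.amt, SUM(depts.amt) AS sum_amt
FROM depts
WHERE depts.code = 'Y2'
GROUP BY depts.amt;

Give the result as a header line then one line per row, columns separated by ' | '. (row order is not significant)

== RESULT ==
depts.amt | sum_amt
1 | 1

Derivation:
After WHERE (1 rows):
depts.tag | depts.amt | depts.kind | depts.code
B | 1 | blue | Y2
After GROUP BY (1 rows):
depts.amt | sum_amt
1 | 1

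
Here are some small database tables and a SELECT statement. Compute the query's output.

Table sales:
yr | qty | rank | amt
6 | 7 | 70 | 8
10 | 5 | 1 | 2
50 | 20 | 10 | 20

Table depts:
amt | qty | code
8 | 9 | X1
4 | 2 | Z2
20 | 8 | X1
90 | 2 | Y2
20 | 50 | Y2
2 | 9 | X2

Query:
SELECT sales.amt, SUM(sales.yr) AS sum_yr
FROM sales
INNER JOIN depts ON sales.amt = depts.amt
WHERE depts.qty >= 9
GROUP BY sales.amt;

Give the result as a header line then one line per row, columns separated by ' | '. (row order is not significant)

== RESULT ==
sales.amt | sum_yr
8 | 6
2 | 10
20 | 50

Derivation:
After JOIN depts (4 rows):
sales.yr | sales.qty | sales.rank | sales.amt | depts.amt | depts.qty | depts.code
6 | 7 | 70 | 8 | 8 | 9 | X1
10 | 5 | 1 | 2 | 2 | 9 | X2
50 | 20 | 10 | 20 | 20 | 8 | X1
50 | 20 | 10 | 20 | 20 | 50 | Y2
After WHERE (3 rows):
sales.yr | sales.qty | sales.rank | sales.amt | depts.amt | depts.qty | depts.code
6 | 7 | 70 | 8 | 8 | 9 | X1
10 | 5 | 1 | 2 | 2 | 9 | X2
50 | 20 | 10 | 20 | 20 | 50 | Y2
After GROUP BY (3 rows):
sales.amt | sum_yr
8 | 6
2 | 10
20 | 50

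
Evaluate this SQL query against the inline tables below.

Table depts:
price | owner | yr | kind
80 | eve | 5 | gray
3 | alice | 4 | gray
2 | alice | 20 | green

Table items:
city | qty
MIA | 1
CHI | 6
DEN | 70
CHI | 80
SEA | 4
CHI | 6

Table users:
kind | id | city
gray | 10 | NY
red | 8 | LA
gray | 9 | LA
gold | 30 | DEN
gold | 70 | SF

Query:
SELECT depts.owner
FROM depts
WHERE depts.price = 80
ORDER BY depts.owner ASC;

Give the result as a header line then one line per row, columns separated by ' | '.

After WHERE (1 rows):
depts.price | depts.owner | depts.yr | depts.kind
80 | eve | 5 | gray
After SELECT (1 rows):
depts.owner
eve
After ORDER BY (1 rows):
depts.owner
eve

== RESULT ==
depts.owner
eve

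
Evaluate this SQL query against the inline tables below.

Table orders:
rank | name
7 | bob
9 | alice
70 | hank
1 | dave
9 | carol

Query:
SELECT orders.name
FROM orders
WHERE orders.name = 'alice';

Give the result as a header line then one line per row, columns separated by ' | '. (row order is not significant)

== RESULT ==
orders.name
alice

Derivation:
After WHERE (1 rows):
orders.rank | orders.name
9 | alice
After SELECT (1 rows):
orders.name
alice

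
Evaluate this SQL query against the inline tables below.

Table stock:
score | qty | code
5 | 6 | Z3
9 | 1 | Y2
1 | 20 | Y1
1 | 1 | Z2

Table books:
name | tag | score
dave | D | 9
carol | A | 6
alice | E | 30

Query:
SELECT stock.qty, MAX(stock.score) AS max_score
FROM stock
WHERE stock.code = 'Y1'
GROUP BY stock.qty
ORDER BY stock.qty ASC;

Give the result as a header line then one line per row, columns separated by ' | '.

== RESULT ==
stock.qty | max_score
20 | 1

Derivation:
After WHERE (1 rows):
stock.score | stock.qty | stock.code
1 | 20 | Y1
After GROUP BY (1 rows):
stock.qty | max_score
20 | 1
After ORDER BY (1 rows):
stock.qty | max_score
20 | 1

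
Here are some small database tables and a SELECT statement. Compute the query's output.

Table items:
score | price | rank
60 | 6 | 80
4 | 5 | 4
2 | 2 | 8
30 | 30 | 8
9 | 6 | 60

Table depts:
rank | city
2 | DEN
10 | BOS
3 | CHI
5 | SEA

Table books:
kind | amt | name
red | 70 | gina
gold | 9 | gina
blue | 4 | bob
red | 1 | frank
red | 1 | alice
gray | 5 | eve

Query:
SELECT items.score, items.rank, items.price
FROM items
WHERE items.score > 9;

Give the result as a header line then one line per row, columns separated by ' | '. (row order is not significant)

After WHERE (2 rows):
items.score | items.price | items.rank
60 | 6 | 80
30 | 30 | 8
After SELECT (2 rows):
items.score | items.rank | items.price
60 | 80 | 6
30 | 8 | 30

== RESULT ==
items.score | items.rank | items.price
60 | 80 | 6
30 | 8 | 30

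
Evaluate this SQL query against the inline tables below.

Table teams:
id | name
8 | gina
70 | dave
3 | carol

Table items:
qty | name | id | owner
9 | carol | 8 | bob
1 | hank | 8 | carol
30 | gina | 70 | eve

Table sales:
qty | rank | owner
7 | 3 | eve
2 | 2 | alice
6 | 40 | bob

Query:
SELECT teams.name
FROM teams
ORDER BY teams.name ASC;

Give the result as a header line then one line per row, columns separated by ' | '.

After SELECT (3 rows):
teams.name
gina
dave
carol
After ORDER BY (3 rows):
teams.name
carol
dave
gina

== RESULT ==
teams.name
carol
dave
gina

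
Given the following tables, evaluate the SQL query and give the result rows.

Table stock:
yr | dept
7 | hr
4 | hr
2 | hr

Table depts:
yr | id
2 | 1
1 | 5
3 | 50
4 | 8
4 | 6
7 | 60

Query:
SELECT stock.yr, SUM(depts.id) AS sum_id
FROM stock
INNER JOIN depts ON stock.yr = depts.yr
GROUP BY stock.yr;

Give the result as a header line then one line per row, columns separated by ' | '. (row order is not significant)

== RESULT ==
stock.yr | sum_id
7 | 60
4 | 14
2 | 1

Derivation:
After JOIN depts (4 rows):
stock.yr | stock.dept | depts.yr | depts.id
7 | hr | 7 | 60
4 | hr | 4 | 8
4 | hr | 4 | 6
2 | hr | 2 | 1
After GROUP BY (3 rows):
stock.yr | sum_id
7 | 60
4 | 14
2 | 1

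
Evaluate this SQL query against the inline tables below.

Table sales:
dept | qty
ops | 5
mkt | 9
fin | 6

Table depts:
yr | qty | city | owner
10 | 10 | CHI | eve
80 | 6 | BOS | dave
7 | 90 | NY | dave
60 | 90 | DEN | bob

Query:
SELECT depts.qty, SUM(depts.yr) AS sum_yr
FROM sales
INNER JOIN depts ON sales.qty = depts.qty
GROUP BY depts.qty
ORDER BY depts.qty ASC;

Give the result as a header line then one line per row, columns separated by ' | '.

== RESULT ==
depts.qty | sum_yr
6 | 80

Derivation:
After JOIN depts (1 rows):
sales.dept | sales.qty | depts.yr | depts.qty | depts.city | depts.owner
fin | 6 | 80 | 6 | BOS | dave
After GROUP BY (1 rows):
depts.qty | sum_yr
6 | 80
After ORDER BY (1 rows):
depts.qty | sum_yr
6 | 80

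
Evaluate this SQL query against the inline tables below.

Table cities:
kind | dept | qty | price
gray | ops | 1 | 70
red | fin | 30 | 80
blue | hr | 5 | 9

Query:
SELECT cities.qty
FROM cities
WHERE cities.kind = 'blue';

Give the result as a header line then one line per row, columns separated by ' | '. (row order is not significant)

After WHERE (1 rows):
cities.kind | cities.dept | cities.qty | cities.price
blue | hr | 5 | 9
After SELECT (1 rows):
cities.qty
5

== RESULT ==
cities.qty
5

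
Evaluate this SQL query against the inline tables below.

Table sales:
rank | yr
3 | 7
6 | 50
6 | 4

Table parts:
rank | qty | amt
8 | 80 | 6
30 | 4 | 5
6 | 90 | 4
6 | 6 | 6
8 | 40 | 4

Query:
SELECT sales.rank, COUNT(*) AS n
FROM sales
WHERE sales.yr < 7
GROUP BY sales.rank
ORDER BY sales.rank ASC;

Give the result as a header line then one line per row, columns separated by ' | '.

== RESULT ==
sales.rank | n
6 | 1

Derivation:
After WHERE (1 rows):
sales.rank | sales.yr
6 | 4
After GROUP BY (1 rows):
sales.rank | n
6 | 1
After ORDER BY (1 rows):
sales.rank | n
6 | 1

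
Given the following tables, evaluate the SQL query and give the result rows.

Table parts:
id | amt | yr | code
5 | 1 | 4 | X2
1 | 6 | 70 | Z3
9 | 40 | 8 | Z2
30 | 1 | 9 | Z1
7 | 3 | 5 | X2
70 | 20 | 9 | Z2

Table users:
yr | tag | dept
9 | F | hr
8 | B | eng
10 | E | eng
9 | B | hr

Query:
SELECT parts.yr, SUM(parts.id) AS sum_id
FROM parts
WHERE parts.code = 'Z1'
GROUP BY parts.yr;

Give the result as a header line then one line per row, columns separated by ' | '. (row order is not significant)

== RESULT ==
parts.yr | sum_id
9 | 30

Derivation:
After WHERE (1 rows):
parts.id | parts.amt | parts.yr | parts.code
30 | 1 | 9 | Z1
After GROUP BY (1 rows):
parts.yr | sum_id
9 | 30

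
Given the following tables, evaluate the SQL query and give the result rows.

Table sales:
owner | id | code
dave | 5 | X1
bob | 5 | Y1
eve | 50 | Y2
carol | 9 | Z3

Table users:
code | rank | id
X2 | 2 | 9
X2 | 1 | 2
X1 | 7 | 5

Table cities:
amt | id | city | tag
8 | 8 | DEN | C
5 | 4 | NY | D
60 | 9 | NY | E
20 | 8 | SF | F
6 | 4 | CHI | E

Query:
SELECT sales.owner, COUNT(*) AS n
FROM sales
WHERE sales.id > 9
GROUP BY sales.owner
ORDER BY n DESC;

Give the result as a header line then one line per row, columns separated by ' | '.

After WHERE (1 rows):
sales.owner | sales.id | sales.code
eve | 50 | Y2
After GROUP BY (1 rows):
sales.owner | n
eve | 1
After ORDER BY (1 rows):
sales.owner | n
eve | 1

== RESULT ==
sales.owner | n
eve | 1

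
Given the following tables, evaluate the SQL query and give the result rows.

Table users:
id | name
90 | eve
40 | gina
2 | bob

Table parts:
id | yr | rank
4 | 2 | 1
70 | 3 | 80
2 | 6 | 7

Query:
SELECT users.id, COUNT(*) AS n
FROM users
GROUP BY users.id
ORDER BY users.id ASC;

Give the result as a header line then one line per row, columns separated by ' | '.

== RESULT ==
users.id | n
2 | 1
40 | 1
90 | 1

Derivation:
After GROUP BY (3 rows):
users.id | n
90 | 1
40 | 1
2 | 1
After ORDER BY (3 rows):
users.id | n
2 | 1
40 | 1
90 | 1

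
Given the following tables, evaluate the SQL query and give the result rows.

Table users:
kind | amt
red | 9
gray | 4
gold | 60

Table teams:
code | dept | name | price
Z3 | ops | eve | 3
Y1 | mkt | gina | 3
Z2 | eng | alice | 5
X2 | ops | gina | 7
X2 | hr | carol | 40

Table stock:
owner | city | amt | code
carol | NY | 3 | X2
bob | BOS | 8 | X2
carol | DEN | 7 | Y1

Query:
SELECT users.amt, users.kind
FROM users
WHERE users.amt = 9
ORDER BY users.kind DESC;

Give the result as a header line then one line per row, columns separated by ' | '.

== RESULT ==
users.amt | users.kind
9 | red

Derivation:
After WHERE (1 rows):
users.kind | users.amt
red | 9
After SELECT (1 rows):
users.amt | users.kind
9 | red
After ORDER BY (1 rows):
users.amt | users.kind
9 | red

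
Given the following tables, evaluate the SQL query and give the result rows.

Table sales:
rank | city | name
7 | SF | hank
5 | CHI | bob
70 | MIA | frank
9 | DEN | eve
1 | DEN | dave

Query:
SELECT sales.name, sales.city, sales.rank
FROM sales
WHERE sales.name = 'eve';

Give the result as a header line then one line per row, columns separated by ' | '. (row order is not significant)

After WHERE (1 rows):
sales.rank | sales.city | sales.name
9 | DEN | eve
After SELECT (1 rows):
sales.name | sales.city | sales.rank
eve | DEN | 9

== RESULT ==
sales.name | sales.city | sales.rank
eve | DEN | 9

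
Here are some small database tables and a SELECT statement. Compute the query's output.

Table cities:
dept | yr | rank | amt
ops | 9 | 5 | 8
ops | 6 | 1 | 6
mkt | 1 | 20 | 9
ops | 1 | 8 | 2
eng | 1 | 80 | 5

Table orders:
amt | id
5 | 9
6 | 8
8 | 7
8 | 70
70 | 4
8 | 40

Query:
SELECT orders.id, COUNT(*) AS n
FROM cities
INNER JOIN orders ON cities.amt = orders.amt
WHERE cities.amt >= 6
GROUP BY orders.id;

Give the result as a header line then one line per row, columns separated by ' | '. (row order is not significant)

After JOIN orders (5 rows):
cities.dept | cities.yr | cities.rank | cities.amt | orders.amt | orders.id
ops | 9 | 5 | 8 | 8 | 7
ops | 9 | 5 | 8 | 8 | 70
ops | 9 | 5 | 8 | 8 | 40
ops | 6 | 1 | 6 | 6 | 8
eng | 1 | 80 | 5 | 5 | 9
After WHERE (4 rows):
cities.dept | cities.yr | cities.rank | cities.amt | orders.amt | orders.id
ops | 9 | 5 | 8 | 8 | 7
ops | 9 | 5 | 8 | 8 | 70
ops | 9 | 5 | 8 | 8 | 40
ops | 6 | 1 | 6 | 6 | 8
After GROUP BY (4 rows):
orders.id | n
7 | 1
70 | 1
40 | 1
8 | 1

== RESULT ==
orders.id | n
7 | 1
70 | 1
40 | 1
8 | 1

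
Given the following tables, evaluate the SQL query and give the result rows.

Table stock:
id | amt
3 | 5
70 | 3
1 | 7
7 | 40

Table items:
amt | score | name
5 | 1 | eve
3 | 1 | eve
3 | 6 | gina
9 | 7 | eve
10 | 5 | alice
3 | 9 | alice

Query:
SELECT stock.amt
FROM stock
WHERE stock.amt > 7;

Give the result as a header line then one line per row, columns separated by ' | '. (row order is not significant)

After WHERE (1 rows):
stock.id | stock.amt
7 | 40
After SELECT (1 rows):
stock.amt
40

== RESULT ==
stock.amt
40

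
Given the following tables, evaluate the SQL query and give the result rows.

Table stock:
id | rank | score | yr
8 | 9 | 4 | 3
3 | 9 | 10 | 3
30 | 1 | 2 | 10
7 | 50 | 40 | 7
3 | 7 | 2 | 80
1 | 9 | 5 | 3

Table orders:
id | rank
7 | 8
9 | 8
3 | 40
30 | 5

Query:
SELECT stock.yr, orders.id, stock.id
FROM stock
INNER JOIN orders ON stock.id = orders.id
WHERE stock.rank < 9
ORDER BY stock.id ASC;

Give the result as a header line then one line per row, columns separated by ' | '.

After JOIN orders (4 rows):
stock.id | stock.rank | stock.score | stock.yr | orders.id | orders.rank
3 | 9 | 10 | 3 | 3 | 40
30 | 1 | 2 | 10 | 30 | 5
7 | 50 | 40 | 7 | 7 | 8
3 | 7 | 2 | 80 | 3 | 40
After WHERE (2 rows):
stock.id | stock.rank | stock.score | stock.yr | orders.id | orders.rank
30 | 1 | 2 | 10 | 30 | 5
3 | 7 | 2 | 80 | 3 | 40
After SELECT (2 rows):
stock.yr | orders.id | stock.id
10 | 30 | 30
80 | 3 | 3
After ORDER BY (2 rows):
stock.yr | orders.id | stock.id
80 | 3 | 3
10 | 30 | 30

== RESULT ==
stock.yr | orders.id | stock.id
80 | 3 | 3
10 | 30 | 30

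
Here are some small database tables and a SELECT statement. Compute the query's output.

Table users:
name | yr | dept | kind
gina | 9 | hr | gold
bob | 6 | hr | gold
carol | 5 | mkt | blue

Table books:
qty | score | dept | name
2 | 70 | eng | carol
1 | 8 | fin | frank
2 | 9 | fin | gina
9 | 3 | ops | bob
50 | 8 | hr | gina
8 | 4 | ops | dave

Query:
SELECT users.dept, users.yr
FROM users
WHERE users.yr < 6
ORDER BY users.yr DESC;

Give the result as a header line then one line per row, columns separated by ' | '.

== RESULT ==
users.dept | users.yr
mkt | 5

Derivation:
After WHERE (1 rows):
users.name | users.yr | users.dept | users.kind
carol | 5 | mkt | blue
After SELECT (1 rows):
users.dept | users.yr
mkt | 5
After ORDER BY (1 rows):
users.dept | users.yr
mkt | 5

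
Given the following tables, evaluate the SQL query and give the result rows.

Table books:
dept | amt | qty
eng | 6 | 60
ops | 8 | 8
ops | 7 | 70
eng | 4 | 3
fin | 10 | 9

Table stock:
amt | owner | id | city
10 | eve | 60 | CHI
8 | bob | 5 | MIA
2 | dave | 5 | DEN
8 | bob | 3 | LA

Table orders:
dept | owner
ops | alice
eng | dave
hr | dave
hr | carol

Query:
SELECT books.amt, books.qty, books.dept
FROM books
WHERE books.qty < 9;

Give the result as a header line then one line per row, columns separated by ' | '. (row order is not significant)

== RESULT ==
books.amt | books.qty | books.dept
8 | 8 | ops
4 | 3 | eng

Derivation:
After WHERE (2 rows):
books.dept | books.amt | books.qty
ops | 8 | 8
eng | 4 | 3
After SELECT (2 rows):
books.amt | books.qty | books.dept
8 | 8 | ops
4 | 3 | eng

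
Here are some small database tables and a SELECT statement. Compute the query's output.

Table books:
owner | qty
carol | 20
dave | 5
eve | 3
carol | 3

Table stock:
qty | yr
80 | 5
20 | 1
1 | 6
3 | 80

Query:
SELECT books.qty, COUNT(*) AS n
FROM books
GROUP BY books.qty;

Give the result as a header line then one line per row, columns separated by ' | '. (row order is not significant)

After GROUP BY (3 rows):
books.qty | n
20 | 1
5 | 1
3 | 2

== RESULT ==
books.qty | n
20 | 1
5 | 1
3 | 2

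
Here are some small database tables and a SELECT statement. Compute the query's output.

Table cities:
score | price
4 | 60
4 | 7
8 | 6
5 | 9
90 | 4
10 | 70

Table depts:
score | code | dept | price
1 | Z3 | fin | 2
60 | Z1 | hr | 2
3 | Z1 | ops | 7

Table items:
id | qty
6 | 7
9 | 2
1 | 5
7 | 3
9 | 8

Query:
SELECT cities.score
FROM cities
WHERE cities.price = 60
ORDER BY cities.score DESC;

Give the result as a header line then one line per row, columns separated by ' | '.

After WHERE (1 rows):
cities.score | cities.price
4 | 60
After SELECT (1 rows):
cities.score
4
After ORDER BY (1 rows):
cities.score
4

== RESULT ==
cities.score
4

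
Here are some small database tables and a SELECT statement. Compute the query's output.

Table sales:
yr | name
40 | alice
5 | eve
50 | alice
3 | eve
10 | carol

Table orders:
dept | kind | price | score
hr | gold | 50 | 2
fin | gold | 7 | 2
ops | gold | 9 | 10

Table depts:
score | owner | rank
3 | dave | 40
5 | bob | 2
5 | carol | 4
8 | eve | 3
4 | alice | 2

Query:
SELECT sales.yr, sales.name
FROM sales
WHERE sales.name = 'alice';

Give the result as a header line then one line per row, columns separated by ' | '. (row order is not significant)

After WHERE (2 rows):
sales.yr | sales.name
40 | alice
50 | alice
After SELECT (2 rows):
sales.yr | sales.name
40 | alice
50 | alice

== RESULT ==
sales.yr | sales.name
40 | alice
50 | alice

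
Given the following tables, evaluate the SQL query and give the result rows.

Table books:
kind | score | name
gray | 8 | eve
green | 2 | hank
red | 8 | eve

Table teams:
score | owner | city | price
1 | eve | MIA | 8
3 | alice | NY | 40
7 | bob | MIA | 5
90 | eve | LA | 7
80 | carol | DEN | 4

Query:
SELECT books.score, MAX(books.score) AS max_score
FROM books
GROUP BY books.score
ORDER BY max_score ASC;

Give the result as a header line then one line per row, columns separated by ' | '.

== RESULT ==
books.score | max_score
2 | 2
8 | 8

Derivation:
After GROUP BY (2 rows):
books.score | max_score
8 | 8
2 | 2
After ORDER BY (2 rows):
books.score | max_score
2 | 2
8 | 8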